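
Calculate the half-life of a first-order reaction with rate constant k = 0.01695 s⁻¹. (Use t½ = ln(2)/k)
40.89 s

t½ = ln(2)/k = 0.6931/0.01695 = 40.89 s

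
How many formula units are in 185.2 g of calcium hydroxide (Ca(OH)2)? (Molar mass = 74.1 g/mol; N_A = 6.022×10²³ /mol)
Moles = 185.2 g ÷ 74.1 g/mol = 2.49933 mol
Formula units = 2.49933 mol × 6.022×10²³ /mol = 1.505e+24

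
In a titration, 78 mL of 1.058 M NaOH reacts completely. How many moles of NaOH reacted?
Moles = Molarity × Volume (L)
Moles = 1.058 M × 0.078 L = 0.08252 mol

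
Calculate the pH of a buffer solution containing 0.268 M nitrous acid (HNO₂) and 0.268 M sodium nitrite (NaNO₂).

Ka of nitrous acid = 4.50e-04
pH = 3.35

pKa = -log(4.50e-04) = 3.35. pH = pKa + log([A⁻]/[HA]) = 3.35 + log(0.268/0.268)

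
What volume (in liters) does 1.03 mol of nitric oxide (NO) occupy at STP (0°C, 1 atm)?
At STP, 1 mol of gas occupies 22.4 L
Volume = 1.03 mol × 22.4 L/mol = 23.07 L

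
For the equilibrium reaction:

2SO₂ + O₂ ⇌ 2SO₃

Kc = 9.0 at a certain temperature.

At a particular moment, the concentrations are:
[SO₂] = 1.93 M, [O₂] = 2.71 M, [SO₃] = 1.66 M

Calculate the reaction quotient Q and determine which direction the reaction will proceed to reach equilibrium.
Q = 0.273, Q < K, reaction proceeds forward (toward products)

Q = ([SO₃]^2) / ([SO₂]^2 × [O₂])
  = ((1.66)^2) / ((1.93)^2·(2.71)) = 2.7556/10.094 = 0.273
Since Q = 0.273 < Kc = 9.0, the reaction proceeds forward (toward products) to reach equilibrium.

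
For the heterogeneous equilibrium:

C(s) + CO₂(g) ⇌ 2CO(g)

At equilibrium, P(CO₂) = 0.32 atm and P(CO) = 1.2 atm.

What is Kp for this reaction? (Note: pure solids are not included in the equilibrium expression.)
K_p = 4.500

Solid C is excluded.
Kp = P(CO)²/P(CO₂) = (1.2)²/0.32 = 1.44/0.32 = 4.500.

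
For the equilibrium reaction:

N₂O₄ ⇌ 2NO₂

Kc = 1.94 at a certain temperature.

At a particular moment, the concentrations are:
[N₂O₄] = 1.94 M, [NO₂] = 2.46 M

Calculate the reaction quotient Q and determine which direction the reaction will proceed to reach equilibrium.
Q = 3.119, Q > K, reaction proceeds reverse (toward reactants)

Q = ([NO₂]^2) / ([N₂O₄])
  = ((2.46)^2) / ((1.94)) = 6.0516/1.94 = 3.119
Since Q = 3.119 > Kc = 1.94, the reaction proceeds reverse (toward reactants) to reach equilibrium.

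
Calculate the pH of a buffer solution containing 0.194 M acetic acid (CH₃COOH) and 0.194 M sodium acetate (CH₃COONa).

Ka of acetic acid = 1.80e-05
pH = 4.74

pKa = -log(1.80e-05) = 4.74. pH = pKa + log([A⁻]/[HA]) = 4.74 + log(0.194/0.194)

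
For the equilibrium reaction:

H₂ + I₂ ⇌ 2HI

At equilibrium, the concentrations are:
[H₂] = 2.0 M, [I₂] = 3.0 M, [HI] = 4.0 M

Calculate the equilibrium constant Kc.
K_c = 2.6667

Kc = ([HI]^2) / ([H₂] × [I₂])
   = ((4.0)^2) / ((2.0)·(3.0))
   = 16 / 6 = 2.6667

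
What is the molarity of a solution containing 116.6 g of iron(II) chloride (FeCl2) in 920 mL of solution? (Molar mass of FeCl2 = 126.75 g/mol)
Moles of FeCl2 = 116.6 g ÷ 126.75 g/mol = 0.919921 mol
Volume = 920 mL = 0.92 L
Molarity = 0.919921 mol ÷ 0.92 L = 0.9999 M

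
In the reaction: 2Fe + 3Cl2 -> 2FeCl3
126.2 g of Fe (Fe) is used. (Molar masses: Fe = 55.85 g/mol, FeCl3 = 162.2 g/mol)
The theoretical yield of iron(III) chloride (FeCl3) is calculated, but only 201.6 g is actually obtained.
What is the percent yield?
Moles of Fe = 126.2 g ÷ 55.85 g/mol = 2.25962 mol
Mole ratio: 2 mol FeCl3 / 2 mol Fe
Moles of FeCl3 = 2.25962 × (2/2) = 2.25962 mol
Theoretical yield = 2.25962 mol × 162.2 g/mol = 366.51 g
Actual yield = 201.6 g
Percent yield = (201.6 / 366.51) × 100% = 55.0%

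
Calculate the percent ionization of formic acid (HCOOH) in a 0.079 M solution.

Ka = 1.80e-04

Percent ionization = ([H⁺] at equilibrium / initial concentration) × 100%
Percent ionization = 4.66%

Let x = [H⁺]. Ka = x²/(C - x) ⇒ x² + (1.80e-04)x - (1.80e-04)(0.079) = 0. x = 3.6820e-03. Percent = (3.6820e-03/0.079) × 100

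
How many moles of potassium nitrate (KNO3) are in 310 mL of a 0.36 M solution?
Moles = Molarity × Volume (L)
Moles = 0.36 M × 0.31 L = 0.1116 mol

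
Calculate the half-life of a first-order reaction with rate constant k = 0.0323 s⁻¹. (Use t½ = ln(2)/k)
21.46 s

t½ = ln(2)/k = 0.6931/0.0323 = 21.46 s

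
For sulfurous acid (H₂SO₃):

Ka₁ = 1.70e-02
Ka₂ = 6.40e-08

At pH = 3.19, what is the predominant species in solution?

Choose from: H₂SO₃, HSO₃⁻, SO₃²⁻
HSO₃⁻

pKa1 = 1.77, pKa2 = 7.19. Each pKa is the crossover between adjacent species; pH = 3.19 lies in the region where HSO₃⁻ predominates.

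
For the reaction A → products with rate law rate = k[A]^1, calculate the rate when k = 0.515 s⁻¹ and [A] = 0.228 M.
0.1174 M/s

rate = k·[A]^1 = 0.515·(0.228)^1 = 0.515·0.228 = 0.1174 M/s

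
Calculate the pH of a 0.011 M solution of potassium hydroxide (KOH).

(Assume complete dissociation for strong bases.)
pH = 12.04

[OH⁻] = 0.011 M for strong base. pOH = -log[OH⁻] = 1.96, pH = 14 - pOH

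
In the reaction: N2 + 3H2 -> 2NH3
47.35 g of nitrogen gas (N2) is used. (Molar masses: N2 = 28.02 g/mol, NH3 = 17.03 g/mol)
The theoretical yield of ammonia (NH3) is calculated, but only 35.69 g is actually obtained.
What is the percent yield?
Moles of N2 = 47.35 g ÷ 28.02 g/mol = 1.68986 mol
Mole ratio: 2 mol NH3 / 1 mol N2
Moles of NH3 = 1.68986 × (2/1) = 3.37973 mol
Theoretical yield = 3.37973 mol × 17.03 g/mol = 57.557 g
Actual yield = 35.69 g
Percent yield = (35.69 / 57.557) × 100% = 62.0%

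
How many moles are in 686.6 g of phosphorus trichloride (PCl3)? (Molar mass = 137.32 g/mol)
Moles = 686.6 g ÷ 137.32 g/mol = 5 mol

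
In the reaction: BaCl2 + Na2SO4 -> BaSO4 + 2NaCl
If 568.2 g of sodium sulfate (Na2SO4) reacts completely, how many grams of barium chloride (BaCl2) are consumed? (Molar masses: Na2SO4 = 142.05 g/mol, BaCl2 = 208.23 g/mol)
Moles of Na2SO4 = 568.2 g ÷ 142.05 g/mol = 4 mol
Mole ratio: 1 mol BaCl2 / 1 mol Na2SO4
Moles of BaCl2 = 4 × (1/1) = 4 mol
Mass of BaCl2 = 4 mol × 208.23 g/mol = 832.9 g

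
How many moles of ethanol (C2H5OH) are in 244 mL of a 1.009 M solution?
Moles = Molarity × Volume (L)
Moles = 1.009 M × 0.244 L = 0.2462 mol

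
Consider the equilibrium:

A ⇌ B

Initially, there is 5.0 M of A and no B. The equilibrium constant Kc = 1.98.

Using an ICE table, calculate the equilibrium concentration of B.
[B] = 3.322 M

ICE: [A] = 5.0 − x, [B] = x.
Kc = x/(5.0 − x) = 1.98 ⇒ x = 1.98·5.0/(1 + 1.98) = 9.9/2.98 = 3.322.
[B] = x = 3.322 M.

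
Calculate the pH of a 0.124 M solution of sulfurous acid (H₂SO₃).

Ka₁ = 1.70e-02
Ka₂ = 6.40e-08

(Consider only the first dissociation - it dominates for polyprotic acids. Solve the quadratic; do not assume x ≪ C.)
pH = 1.42

x² + Ka₁·x − Ka₁·C = 0 with Ka₁ = 1.70e-02, C = 0.124.
x = (−Ka₁ + √(Ka₁² + 4·Ka₁·C))/2 = 3.8193e-02 M, so pH = 1.42.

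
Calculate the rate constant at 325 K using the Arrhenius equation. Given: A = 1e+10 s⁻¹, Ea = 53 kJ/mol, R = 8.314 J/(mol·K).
3.03e+01 s⁻¹

k = A·exp(-Ea/(R·T)) = 1e+10·exp(-53000/(8.314·325)) = 1e+10·exp(-19.6147) = 1e+10·3.0299e-09 = 3.03e+01 s⁻¹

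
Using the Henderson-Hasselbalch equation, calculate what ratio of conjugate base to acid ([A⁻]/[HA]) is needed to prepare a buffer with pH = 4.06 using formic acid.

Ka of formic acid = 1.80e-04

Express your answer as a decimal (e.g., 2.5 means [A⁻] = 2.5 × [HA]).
[A⁻]/[HA] = 2.067

pKa = −log(1.80e-04) = 3.7447. pH = pKa + log([A⁻]/[HA]). 4.06 = 3.7447 + log(ratio). log(ratio) = 4.06 − 3.7447 = 0.3153. ratio = 10^(0.3153) = 2.067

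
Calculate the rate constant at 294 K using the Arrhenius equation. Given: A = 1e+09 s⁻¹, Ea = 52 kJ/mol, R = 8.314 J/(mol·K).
5.77e-01 s⁻¹

k = A·exp(-Ea/(R·T)) = 1e+09·exp(-52000/(8.314·294)) = 1e+09·exp(-21.2738) = 1e+09·5.7662e-10 = 5.77e-01 s⁻¹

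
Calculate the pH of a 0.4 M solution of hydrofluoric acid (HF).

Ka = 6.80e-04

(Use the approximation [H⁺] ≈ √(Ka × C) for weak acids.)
pH = 1.78

[H⁺] = √(Ka × C) = √(6.80e-04 × 0.4) = 1.6492e-02. pH = -log(1.6492e-02)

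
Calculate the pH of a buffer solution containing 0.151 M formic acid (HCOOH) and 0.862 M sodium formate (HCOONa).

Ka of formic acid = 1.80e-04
pH = 4.50

pKa = -log(1.80e-04) = 3.74. pH = pKa + log([A⁻]/[HA]) = 3.74 + log(0.862/0.151)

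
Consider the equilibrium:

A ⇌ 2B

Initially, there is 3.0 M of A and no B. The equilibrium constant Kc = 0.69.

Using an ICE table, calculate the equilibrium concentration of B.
[B] = 1.277 M

ICE: [A] = 3.0 − x, [B] = 2x.
Kc = (2x)²/(3.0 − x) = 0.69 ⇒ 4x² + 0.69x − 2.07 = 0.
x = (−0.69 + √(0.69² + 4·4·2.07))/(2·4) = (−0.69 + √33.596)/8 = 0.63828.
[B] = 2x = 1.277 M.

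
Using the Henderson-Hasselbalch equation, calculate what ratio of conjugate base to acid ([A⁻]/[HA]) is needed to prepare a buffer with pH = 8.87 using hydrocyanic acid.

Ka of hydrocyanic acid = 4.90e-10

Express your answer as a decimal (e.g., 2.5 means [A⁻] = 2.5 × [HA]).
[A⁻]/[HA] = 0.363

pKa = −log(4.90e-10) = 9.3098. pH = pKa + log([A⁻]/[HA]). 8.87 = 9.3098 + log(ratio). log(ratio) = 8.87 − 9.3098 = -0.4398. ratio = 10^(-0.4398) = 0.363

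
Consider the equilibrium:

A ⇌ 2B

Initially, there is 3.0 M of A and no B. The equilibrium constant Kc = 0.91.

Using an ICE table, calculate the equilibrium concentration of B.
[B] = 1.440 M

ICE: [A] = 3.0 − x, [B] = 2x.
Kc = (2x)²/(3.0 − x) = 0.91 ⇒ 4x² + 0.91x − 2.73 = 0.
x = (−0.91 + √(0.91² + 4·4·2.73))/(2·4) = (−0.91 + √44.508)/8 = 0.72018.
[B] = 2x = 1.440 M.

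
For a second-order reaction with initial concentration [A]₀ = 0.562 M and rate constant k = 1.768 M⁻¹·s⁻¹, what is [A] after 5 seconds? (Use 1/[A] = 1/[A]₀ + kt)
0.0942 M

1/[A] = 1/[A]₀ + k·t = 1/0.562 + (1.768)·(5) = 1.7794 + 8.8400 = 10.6194
[A] = 1/10.6194 = 0.0942 M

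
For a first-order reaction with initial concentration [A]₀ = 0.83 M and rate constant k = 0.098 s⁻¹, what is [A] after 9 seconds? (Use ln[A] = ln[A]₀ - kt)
0.3436 M

ln[A] = ln[A]₀ - k·t = ln(0.83) - (0.098)·(9) = -0.1863 - 0.8820 = -1.0683
[A] = e^(-1.0683) = 0.3436 M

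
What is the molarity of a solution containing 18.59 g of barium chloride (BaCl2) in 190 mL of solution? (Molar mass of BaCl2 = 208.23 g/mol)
Moles of BaCl2 = 18.59 g ÷ 208.23 g/mol = 0.0892763 mol
Volume = 190 mL = 0.19 L
Molarity = 0.0892763 mol ÷ 0.19 L = 0.4699 M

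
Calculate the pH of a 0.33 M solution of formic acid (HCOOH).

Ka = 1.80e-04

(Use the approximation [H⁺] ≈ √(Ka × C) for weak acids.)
pH = 2.11

[H⁺] = √(Ka × C) = √(1.80e-04 × 0.33) = 7.7071e-03. pH = -log(7.7071e-03)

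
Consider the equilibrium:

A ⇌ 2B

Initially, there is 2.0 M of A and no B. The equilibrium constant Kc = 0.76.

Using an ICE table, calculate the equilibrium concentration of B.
[B] = 1.057 M

ICE: [A] = 2.0 − x, [B] = 2x.
Kc = (2x)²/(2.0 − x) = 0.76 ⇒ 4x² + 0.76x − 1.52 = 0.
x = (−0.76 + √(0.76² + 4·4·1.52))/(2·4) = (−0.76 + √24.898)/8 = 0.52872.
[B] = 2x = 1.057 M.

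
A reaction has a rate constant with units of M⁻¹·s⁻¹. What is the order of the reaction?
second order (2)

For an n-th order reaction, k has units M^(1-n)·s⁻¹. Matching M⁻¹·s⁻¹ gives 1-n = -1, so n = 2 (second order).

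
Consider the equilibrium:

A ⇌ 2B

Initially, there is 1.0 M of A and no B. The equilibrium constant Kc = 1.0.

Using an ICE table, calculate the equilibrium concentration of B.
[B] = 0.781 M

ICE: [A] = 1.0 − x, [B] = 2x.
Kc = (2x)²/(1.0 − x) = 1.0 ⇒ 4x² + 1.0x − 1 = 0.
x = (−1.0 + √(1.0² + 4·4·1))/(2·4) = (−1.0 + √17)/8 = 0.39039.
[B] = 2x = 0.781 M.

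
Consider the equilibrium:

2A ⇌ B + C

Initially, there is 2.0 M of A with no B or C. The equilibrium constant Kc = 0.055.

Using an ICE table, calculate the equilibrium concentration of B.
[B] = 0.319 M

ICE: [A] = 2.0 − 2x, [B] = [C] = x.
Kc = x²/(2.0 − 2x)² = 0.055 ⇒ √Kc = x/(2.0 − 2x).
x = √0.055·2.0/(1 + 2√0.055) = 0.23452·2.0/1.469 = 0.31928.
[B] = x = 0.319 M.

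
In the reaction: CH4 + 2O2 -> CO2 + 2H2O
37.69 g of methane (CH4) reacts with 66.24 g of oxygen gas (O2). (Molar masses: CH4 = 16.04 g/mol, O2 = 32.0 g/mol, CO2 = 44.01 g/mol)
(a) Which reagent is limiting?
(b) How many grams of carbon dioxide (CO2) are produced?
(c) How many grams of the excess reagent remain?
(a) O2, (b) 45.55 g, (c) 21.09 g

Moles of CH4 = 37.69 g ÷ 16.04 g/mol = 2.34975 mol
Moles of O2 = 66.24 g ÷ 32.0 g/mol = 2.07 mol
Moles ÷ coefficient: CH4: 2.34975/1 = 2.35, O2: 2.07/2 = 1.035
(a) O2 has the smaller value, so O2 is the limiting reagent.
(b) Moles of CO2 = 2.07 mol O2 × (1/2) = 1.035 mol; mass = 1.035 mol × 44.01 g/mol = 45.55 g
(c) CH4 consumed = 2.07 × (1/2) = 1.035 mol; remaining = 2.34975 − 1.035 = 1.31475 mol; mass = 1.31475 mol × 16.04 g/mol = 21.09 g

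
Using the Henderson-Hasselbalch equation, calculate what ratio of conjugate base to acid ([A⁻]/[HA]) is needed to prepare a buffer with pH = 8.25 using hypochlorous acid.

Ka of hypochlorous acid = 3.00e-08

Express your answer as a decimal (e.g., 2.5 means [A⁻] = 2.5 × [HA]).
[A⁻]/[HA] = 5.335

pKa = −log(3.00e-08) = 7.5229. pH = pKa + log([A⁻]/[HA]). 8.25 = 7.5229 + log(ratio). log(ratio) = 8.25 − 7.5229 = 0.7271. ratio = 10^(0.7271) = 5.335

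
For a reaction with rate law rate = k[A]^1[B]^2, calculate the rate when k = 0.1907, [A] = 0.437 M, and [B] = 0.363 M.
0.01098 M/s

rate = k·[A]^1·[B]^2 = 0.1907·(0.437)^1·(0.363)^2 = 0.1907·0.437·0.131769 = 0.01098 M/s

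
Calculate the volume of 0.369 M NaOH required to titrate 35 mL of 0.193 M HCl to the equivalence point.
V_{base} = 18.3 mL

At equivalence: moles acid = moles base.
moles HCl = 0.193 M × 0.035 L = 0.006755 mol
V_NaOH = 0.006755 mol ÷ 0.369 M = 0.01831 L = 18.3 mL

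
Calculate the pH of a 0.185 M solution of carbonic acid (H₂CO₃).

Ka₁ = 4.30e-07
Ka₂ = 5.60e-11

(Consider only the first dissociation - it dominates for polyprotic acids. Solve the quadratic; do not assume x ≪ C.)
pH = 3.55

x² + Ka₁·x − Ka₁·C = 0 with Ka₁ = 4.30e-07, C = 0.185.
x = (−Ka₁ + √(Ka₁² + 4·Ka₁·C))/2 = 2.8183e-04 M, so pH = 3.55.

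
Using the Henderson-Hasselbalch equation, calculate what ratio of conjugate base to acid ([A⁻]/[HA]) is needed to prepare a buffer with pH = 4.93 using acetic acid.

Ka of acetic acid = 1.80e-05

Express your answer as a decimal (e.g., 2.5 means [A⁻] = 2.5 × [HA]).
[A⁻]/[HA] = 1.532

pKa = −log(1.80e-05) = 4.7447. pH = pKa + log([A⁻]/[HA]). 4.93 = 4.7447 + log(ratio). log(ratio) = 4.93 − 4.7447 = 0.1853. ratio = 10^(0.1853) = 1.532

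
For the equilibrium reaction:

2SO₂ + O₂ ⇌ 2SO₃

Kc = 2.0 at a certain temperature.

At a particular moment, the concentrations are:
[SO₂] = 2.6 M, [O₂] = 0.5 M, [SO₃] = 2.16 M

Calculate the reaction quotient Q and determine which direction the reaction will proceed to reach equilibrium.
Q = 1.380, Q < K, reaction proceeds forward (toward products)

Q = ([SO₃]^2) / ([SO₂]^2 × [O₂])
  = ((2.16)^2) / ((2.6)^2·(0.5)) = 4.6656/3.38 = 1.38
Since Q = 1.38 < Kc = 2.0, the reaction proceeds forward (toward products) to reach equilibrium.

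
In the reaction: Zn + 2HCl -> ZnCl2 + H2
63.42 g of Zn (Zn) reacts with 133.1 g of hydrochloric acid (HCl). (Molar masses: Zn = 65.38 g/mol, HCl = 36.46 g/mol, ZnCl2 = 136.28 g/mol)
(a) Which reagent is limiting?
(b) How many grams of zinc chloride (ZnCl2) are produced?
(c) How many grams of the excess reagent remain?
(a) Zn, (b) 132.2 g, (c) 62.37 g

Moles of Zn = 63.42 g ÷ 65.38 g/mol = 0.970021 mol
Moles of HCl = 133.1 g ÷ 36.46 g/mol = 3.65058 mol
Moles ÷ coefficient: Zn: 0.970021/1 = 0.97, HCl: 3.65058/2 = 1.825
(a) Zn has the smaller value, so Zn is the limiting reagent.
(b) Moles of ZnCl2 = 0.970021 mol Zn × (1/1) = 0.970021 mol; mass = 0.970021 mol × 136.28 g/mol = 132.2 g
(c) HCl consumed = 0.970021 × (2/1) = 1.94004 mol; remaining = 3.65058 − 1.94004 = 1.71053 mol; mass = 1.71053 mol × 36.46 g/mol = 62.37 g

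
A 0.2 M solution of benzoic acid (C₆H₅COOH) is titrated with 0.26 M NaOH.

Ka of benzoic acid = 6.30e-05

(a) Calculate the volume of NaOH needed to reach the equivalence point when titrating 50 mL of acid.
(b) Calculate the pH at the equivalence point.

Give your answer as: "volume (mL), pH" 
V = 38.5 mL, pH = 8.63

(a) At equivalence: moles acid = moles base.
moles acid = 0.2 × 0.05 = 0.01 mol; V_NaOH = 0.01/0.26 = 0.03846 L = 38.5 mL.
(b) At equivalence, all acid → conjugate base A⁻ at [A⁻] = 0.01/0.08846 = 0.113 M.
Kb = Kw/Ka = 1.0e-14/6.30e-05 = 1.587e-10; [OH⁻] = √(Kb·[A⁻]) = 4.236e-06; pOH = 5.37; pH = 14 − pOH = 8.63.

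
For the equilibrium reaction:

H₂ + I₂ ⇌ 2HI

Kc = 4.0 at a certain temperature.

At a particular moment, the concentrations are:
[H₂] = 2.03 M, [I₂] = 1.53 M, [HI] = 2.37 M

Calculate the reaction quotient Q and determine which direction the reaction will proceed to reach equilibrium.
Q = 1.808, Q < K, reaction proceeds forward (toward products)

Q = ([HI]^2) / ([H₂] × [I₂])
  = ((2.37)^2) / ((2.03)·(1.53)) = 5.6169/3.1059 = 1.808
Since Q = 1.808 < Kc = 4.0, the reaction proceeds forward (toward products) to reach equilibrium.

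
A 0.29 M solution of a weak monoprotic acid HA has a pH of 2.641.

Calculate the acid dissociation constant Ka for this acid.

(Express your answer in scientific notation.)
K_a = 1.82e-05

[H⁺] = 10^(−pH) = 10^(−2.641) = 2.286e-03 M. For HA ⇌ H⁺ + A⁻, Ka = x²/(C − x) = (2.286e-03)²/(0.29 − 2.286e-03) = 1.82e-05.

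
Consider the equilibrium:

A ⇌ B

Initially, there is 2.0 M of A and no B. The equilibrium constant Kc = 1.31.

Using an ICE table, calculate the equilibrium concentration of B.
[B] = 1.134 M

ICE: [A] = 2.0 − x, [B] = x.
Kc = x/(2.0 − x) = 1.31 ⇒ x = 1.31·2.0/(1 + 1.31) = 2.62/2.31 = 1.134.
[B] = x = 1.134 M.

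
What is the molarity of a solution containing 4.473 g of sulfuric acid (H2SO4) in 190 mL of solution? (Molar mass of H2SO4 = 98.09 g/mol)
Moles of H2SO4 = 4.473 g ÷ 98.09 g/mol = 0.045601 mol
Volume = 190 mL = 0.19 L
Molarity = 0.045601 mol ÷ 0.19 L = 0.24 M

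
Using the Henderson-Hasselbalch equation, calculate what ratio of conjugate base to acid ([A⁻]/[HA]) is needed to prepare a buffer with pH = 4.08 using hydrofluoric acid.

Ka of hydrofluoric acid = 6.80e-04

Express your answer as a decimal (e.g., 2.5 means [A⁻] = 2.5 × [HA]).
[A⁻]/[HA] = 8.175

pKa = −log(6.80e-04) = 3.1675. pH = pKa + log([A⁻]/[HA]). 4.08 = 3.1675 + log(ratio). log(ratio) = 4.08 − 3.1675 = 0.9125. ratio = 10^(0.9125) = 8.175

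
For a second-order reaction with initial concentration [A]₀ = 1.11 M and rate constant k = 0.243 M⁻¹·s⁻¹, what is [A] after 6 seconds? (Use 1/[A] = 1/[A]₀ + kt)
0.4239 M

1/[A] = 1/[A]₀ + k·t = 1/1.11 + (0.243)·(6) = 0.9009 + 1.4580 = 2.3589
[A] = 1/2.3589 = 0.4239 M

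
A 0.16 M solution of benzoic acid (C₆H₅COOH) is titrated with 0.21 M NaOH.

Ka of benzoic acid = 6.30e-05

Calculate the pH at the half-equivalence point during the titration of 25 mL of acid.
pH = pKa = 4.20

At the half-equivalence point, [HA] = [A⁻], so by Henderson–Hasselbalch pH = pKa + log(1) = pKa.
pKa = −log(6.30e-05) = 4.20.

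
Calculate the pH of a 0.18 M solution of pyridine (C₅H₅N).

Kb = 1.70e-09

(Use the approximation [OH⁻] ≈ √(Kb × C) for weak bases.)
pH = 9.24

[OH⁻] = √(Kb × C) = √(1.70e-09 × 0.18) = 1.7493e-05. pOH = 4.76, pH = 14 - pOH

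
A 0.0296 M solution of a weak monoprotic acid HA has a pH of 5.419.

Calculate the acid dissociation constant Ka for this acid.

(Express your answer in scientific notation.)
K_a = 4.91e-10

[H⁺] = 10^(−pH) = 10^(−5.419) = 3.811e-06 M. For HA ⇌ H⁺ + A⁻, Ka = x²/(C − x) = (3.811e-06)²/(0.0296 − 3.811e-06) = 4.91e-10.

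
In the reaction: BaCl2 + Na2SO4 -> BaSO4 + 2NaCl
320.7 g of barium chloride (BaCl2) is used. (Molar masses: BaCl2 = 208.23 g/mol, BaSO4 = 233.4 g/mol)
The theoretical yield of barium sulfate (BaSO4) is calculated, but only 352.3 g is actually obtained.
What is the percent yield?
Moles of BaCl2 = 320.7 g ÷ 208.23 g/mol = 1.54012 mol
Mole ratio: 1 mol BaSO4 / 1 mol BaCl2
Moles of BaSO4 = 1.54012 × (1/1) = 1.54012 mol
Theoretical yield = 1.54012 mol × 233.4 g/mol = 359.46 g
Actual yield = 352.3 g
Percent yield = (352.3 / 359.46) × 100% = 98.0%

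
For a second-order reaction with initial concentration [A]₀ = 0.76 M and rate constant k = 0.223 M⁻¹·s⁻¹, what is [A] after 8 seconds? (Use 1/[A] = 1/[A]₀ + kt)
0.3226 M

1/[A] = 1/[A]₀ + k·t = 1/0.76 + (0.223)·(8) = 1.3158 + 1.7840 = 3.0998
[A] = 1/3.0998 = 0.3226 M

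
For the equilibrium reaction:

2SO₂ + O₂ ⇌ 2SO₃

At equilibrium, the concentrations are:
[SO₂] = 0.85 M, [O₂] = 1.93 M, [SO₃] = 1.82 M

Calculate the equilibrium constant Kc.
K_c = 2.3755

Kc = ([SO₃]^2) / ([SO₂]^2 × [O₂])
   = ((1.82)^2) / ((0.85)^2·(1.93))
   = 3.3124 / 1.3944 = 2.3755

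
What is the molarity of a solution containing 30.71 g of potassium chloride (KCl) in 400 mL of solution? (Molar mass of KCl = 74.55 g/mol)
Moles of KCl = 30.71 g ÷ 74.55 g/mol = 0.411938 mol
Volume = 400 mL = 0.4 L
Molarity = 0.411938 mol ÷ 0.4 L = 1.03 M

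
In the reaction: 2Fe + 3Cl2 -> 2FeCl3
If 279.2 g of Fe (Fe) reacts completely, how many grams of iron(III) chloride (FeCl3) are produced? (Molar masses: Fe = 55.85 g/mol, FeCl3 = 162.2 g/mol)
Moles of Fe = 279.2 g ÷ 55.85 g/mol = 4.9991 mol
Mole ratio: 2 mol FeCl3 / 2 mol Fe
Moles of FeCl3 = 4.9991 × (2/2) = 4.9991 mol
Mass of FeCl3 = 4.9991 mol × 162.2 g/mol = 810.9 g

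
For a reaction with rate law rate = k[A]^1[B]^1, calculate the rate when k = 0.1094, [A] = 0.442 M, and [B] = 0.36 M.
0.01741 M/s

rate = k·[A]^1·[B]^1 = 0.1094·(0.442)^1·(0.36)^1 = 0.1094·0.442·0.36 = 0.01741 M/s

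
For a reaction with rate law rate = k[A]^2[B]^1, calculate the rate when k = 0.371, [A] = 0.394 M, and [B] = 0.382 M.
0.022 M/s

rate = k·[A]^2·[B]^1 = 0.371·(0.394)^2·(0.382)^1 = 0.371·0.155236·0.382 = 0.022 M/s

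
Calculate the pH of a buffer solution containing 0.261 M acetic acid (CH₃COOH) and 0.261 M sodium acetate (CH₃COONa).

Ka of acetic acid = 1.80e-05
pH = 4.74

pKa = -log(1.80e-05) = 4.74. pH = pKa + log([A⁻]/[HA]) = 4.74 + log(0.261/0.261)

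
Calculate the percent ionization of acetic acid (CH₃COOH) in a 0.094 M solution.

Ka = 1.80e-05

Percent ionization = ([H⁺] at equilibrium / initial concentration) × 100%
Percent ionization = 1.37%

Let x = [H⁺]. Ka = x²/(C - x) ⇒ x² + (1.80e-05)x - (1.80e-05)(0.094) = 0. x = 1.2918e-03. Percent = (1.2918e-03/0.094) × 100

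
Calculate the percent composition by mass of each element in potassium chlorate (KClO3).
K: 31.91%, Cl: 28.93%, O: 39.17%

Molar mass of KClO3 = 122.55 g/mol
% K = (1 × 39.1) / 122.55 × 100% = 39.1 / 122.55 × 100% = 31.91%
% Cl = (1 × 35.45) / 122.55 × 100% = 35.45 / 122.55 × 100% = 28.93%
% O = (3 × 16.0) / 122.55 × 100% = 48 / 122.55 × 100% = 39.17%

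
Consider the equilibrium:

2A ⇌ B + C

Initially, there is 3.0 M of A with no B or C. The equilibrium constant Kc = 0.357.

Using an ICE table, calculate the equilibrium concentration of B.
[B] = 0.817 M

ICE: [A] = 3.0 − 2x, [B] = [C] = x.
Kc = x²/(3.0 − 2x)² = 0.357 ⇒ √Kc = x/(3.0 − 2x).
x = √0.357·3.0/(1 + 2√0.357) = 0.59749·3.0/2.195 = 0.81663.
[B] = x = 0.817 M.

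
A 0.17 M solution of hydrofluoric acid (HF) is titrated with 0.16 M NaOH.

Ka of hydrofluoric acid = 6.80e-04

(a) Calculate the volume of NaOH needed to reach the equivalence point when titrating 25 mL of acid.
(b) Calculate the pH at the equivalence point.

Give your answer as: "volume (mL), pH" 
V = 26.6 mL, pH = 8.04

(a) At equivalence: moles acid = moles base.
moles acid = 0.17 × 0.025 = 0.00425 mol; V_NaOH = 0.00425/0.16 = 0.02656 L = 26.6 mL.
(b) At equivalence, all acid → conjugate base A⁻ at [A⁻] = 0.00425/0.05156 = 0.08242 M.
Kb = Kw/Ka = 1.0e-14/6.80e-04 = 1.471e-11; [OH⁻] = √(Kb·[A⁻]) = 1.101e-06; pOH = 5.96; pH = 14 − pOH = 8.04.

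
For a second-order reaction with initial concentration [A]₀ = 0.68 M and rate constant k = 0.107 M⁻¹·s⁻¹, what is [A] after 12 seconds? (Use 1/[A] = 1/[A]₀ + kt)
0.3630 M

1/[A] = 1/[A]₀ + k·t = 1/0.68 + (0.107)·(12) = 1.4706 + 1.2840 = 2.7546
[A] = 1/2.7546 = 0.3630 M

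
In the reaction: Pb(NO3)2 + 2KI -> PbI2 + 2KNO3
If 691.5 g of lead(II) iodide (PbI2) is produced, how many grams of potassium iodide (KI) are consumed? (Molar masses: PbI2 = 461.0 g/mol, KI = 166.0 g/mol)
Moles of PbI2 = 691.5 g ÷ 461.0 g/mol = 1.5 mol
Mole ratio: 2 mol KI / 1 mol PbI2
Moles of KI = 1.5 × (2/1) = 3 mol
Mass of KI = 3 mol × 166.0 g/mol = 498 g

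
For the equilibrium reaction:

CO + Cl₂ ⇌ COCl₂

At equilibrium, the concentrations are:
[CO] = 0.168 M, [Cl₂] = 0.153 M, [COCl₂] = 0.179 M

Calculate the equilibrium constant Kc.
K_c = 6.9639

Kc = ([COCl₂]) / ([CO] × [Cl₂])
   = ((0.179)) / ((0.168)·(0.153))
   = 0.179 / 0.025704 = 6.9639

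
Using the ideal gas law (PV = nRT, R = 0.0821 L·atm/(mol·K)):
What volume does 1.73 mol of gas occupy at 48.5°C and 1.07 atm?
T = 48.5°C + 273.15 = 321.65 K
V = nRT/P = (1.73 × 0.0821 × 321.65) / 1.07
V = 42.70 L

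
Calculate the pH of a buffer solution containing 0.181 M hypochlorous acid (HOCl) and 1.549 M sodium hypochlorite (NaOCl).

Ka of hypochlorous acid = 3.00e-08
pH = 8.46

pKa = -log(3.00e-08) = 7.52. pH = pKa + log([A⁻]/[HA]) = 7.52 + log(1.549/0.181)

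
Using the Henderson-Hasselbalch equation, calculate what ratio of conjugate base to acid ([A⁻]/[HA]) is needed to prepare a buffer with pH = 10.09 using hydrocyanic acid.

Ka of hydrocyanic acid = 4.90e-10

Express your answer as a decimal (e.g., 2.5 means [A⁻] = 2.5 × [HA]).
[A⁻]/[HA] = 6.028

pKa = −log(4.90e-10) = 9.3098. pH = pKa + log([A⁻]/[HA]). 10.09 = 9.3098 + log(ratio). log(ratio) = 10.09 − 9.3098 = 0.7802. ratio = 10^(0.7802) = 6.028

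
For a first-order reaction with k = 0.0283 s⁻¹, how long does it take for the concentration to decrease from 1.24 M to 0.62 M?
24.49 s

From ln[A] = ln[A]₀ - k·t: t = ln([A]₀/[A])/k = ln(1.24/0.62)/0.0283 = ln(2.0000)/0.0283 = 0.6931/0.0283 = 24.49 s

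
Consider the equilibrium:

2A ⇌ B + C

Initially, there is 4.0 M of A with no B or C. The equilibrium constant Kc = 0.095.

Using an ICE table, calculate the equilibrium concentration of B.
[B] = 0.763 M

ICE: [A] = 4.0 − 2x, [B] = [C] = x.
Kc = x²/(4.0 − 2x)² = 0.095 ⇒ √Kc = x/(4.0 − 2x).
x = √0.095·4.0/(1 + 2√0.095) = 0.30822·4.0/1.6164 = 0.76271.
[B] = x = 0.763 M.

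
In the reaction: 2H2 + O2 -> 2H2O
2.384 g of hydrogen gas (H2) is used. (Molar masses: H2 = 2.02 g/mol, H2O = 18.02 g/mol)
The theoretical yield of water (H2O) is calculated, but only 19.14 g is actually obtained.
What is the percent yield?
Moles of H2 = 2.384 g ÷ 2.02 g/mol = 1.1802 mol
Mole ratio: 2 mol H2O / 2 mol H2
Moles of H2O = 1.1802 × (2/2) = 1.1802 mol
Theoretical yield = 1.1802 mol × 18.02 g/mol = 21.267 g
Actual yield = 19.14 g
Percent yield = (19.14 / 21.267) × 100% = 90.0%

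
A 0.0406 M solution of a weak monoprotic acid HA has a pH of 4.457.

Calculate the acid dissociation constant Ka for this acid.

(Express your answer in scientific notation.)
K_a = 3.01e-08

[H⁺] = 10^(−pH) = 10^(−4.457) = 3.491e-05 M. For HA ⇌ H⁺ + A⁻, Ka = x²/(C − x) = (3.491e-05)²/(0.0406 − 3.491e-05) = 3.01e-08.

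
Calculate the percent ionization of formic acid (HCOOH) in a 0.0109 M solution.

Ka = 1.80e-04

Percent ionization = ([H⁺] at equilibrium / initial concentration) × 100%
Percent ionization = 12.1%

Let x = [H⁺]. Ka = x²/(C - x) ⇒ x² + (1.80e-04)x - (1.80e-04)(0.0109) = 0. x = 1.3136e-03. Percent = (1.3136e-03/0.0109) × 100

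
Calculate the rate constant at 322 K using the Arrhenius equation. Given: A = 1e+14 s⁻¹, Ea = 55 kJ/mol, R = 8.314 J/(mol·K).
1.20e+05 s⁻¹

k = A·exp(-Ea/(R·T)) = 1e+14·exp(-55000/(8.314·322)) = 1e+14·exp(-20.5446) = 1e+14·1.1957e-09 = 1.20e+05 s⁻¹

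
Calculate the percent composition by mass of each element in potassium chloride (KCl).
K: 52.45%, Cl: 47.55%

Molar mass of KCl = 74.55 g/mol
% K = (1 × 39.1) / 74.55 × 100% = 39.1 / 74.55 × 100% = 52.45%
% Cl = (1 × 35.45) / 74.55 × 100% = 35.45 / 74.55 × 100% = 47.55%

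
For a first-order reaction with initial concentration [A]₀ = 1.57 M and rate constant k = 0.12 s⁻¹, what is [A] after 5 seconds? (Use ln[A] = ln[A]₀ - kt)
0.8616 M

ln[A] = ln[A]₀ - k·t = ln(1.57) - (0.12)·(5) = 0.4511 - 0.6000 = -0.1489
[A] = e^(-0.1489) = 0.8616 M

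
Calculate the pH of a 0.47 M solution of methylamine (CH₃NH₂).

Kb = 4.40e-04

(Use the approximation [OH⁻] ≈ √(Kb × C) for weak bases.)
pH = 12.16

[OH⁻] = √(Kb × C) = √(4.40e-04 × 0.47) = 1.4381e-02. pOH = 1.84, pH = 14 - pOH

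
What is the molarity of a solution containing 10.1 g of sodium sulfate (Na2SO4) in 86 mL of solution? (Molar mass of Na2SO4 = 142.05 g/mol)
Moles of Na2SO4 = 10.1 g ÷ 142.05 g/mol = 0.0711017 mol
Volume = 86 mL = 0.086 L
Molarity = 0.0711017 mol ÷ 0.086 L = 0.8268 M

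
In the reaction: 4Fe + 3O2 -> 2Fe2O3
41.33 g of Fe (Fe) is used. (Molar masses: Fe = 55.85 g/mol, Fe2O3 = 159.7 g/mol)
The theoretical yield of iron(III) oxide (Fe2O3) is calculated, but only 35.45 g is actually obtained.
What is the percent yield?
Moles of Fe = 41.33 g ÷ 55.85 g/mol = 0.740018 mol
Mole ratio: 2 mol Fe2O3 / 4 mol Fe
Moles of Fe2O3 = 0.740018 × (2/4) = 0.370009 mol
Theoretical yield = 0.370009 mol × 159.7 g/mol = 59.09 g
Actual yield = 35.45 g
Percent yield = (35.45 / 59.09) × 100% = 60.0%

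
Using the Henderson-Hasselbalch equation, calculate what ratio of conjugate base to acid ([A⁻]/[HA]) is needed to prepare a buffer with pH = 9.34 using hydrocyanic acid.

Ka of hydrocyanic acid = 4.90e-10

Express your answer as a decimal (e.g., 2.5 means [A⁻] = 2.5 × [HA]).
[A⁻]/[HA] = 1.072

pKa = −log(4.90e-10) = 9.3098. pH = pKa + log([A⁻]/[HA]). 9.34 = 9.3098 + log(ratio). log(ratio) = 9.34 − 9.3098 = 0.0302. ratio = 10^(0.0302) = 1.072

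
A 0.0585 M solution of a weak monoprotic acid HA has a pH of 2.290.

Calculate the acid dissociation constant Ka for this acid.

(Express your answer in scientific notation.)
K_a = 4.93e-04

[H⁺] = 10^(−pH) = 10^(−2.290) = 5.129e-03 M. For HA ⇌ H⁺ + A⁻, Ka = x²/(C − x) = (5.129e-03)²/(0.0585 − 5.129e-03) = 4.93e-04.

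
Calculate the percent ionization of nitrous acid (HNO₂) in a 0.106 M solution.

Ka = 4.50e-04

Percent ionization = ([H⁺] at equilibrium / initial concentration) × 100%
Percent ionization = 6.31%

Let x = [H⁺]. Ka = x²/(C - x) ⇒ x² + (4.50e-04)x - (4.50e-04)(0.106) = 0. x = 6.6852e-03. Percent = (6.6852e-03/0.106) × 100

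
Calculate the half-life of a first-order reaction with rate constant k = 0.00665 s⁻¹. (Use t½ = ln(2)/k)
104.23 s

t½ = ln(2)/k = 0.6931/0.00665 = 104.23 s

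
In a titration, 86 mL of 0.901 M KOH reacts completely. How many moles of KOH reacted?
Moles = Molarity × Volume (L)
Moles = 0.901 M × 0.086 L = 0.07749 mol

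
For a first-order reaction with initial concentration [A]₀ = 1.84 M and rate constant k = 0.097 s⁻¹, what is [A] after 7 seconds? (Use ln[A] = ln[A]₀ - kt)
0.9331 M

ln[A] = ln[A]₀ - k·t = ln(1.84) - (0.097)·(7) = 0.6098 - 0.6790 = -0.0692
[A] = e^(-0.0692) = 0.9331 M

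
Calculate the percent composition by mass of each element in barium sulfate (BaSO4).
Ba: 58.84%, S: 13.74%, O: 27.42%

Molar mass of BaSO4 = 233.4 g/mol
% Ba = (1 × 137.33) / 233.4 × 100% = 137.33 / 233.4 × 100% = 58.84%
% S = (1 × 32.07) / 233.4 × 100% = 32.07 / 233.4 × 100% = 13.74%
% O = (4 × 16.0) / 233.4 × 100% = 64 / 233.4 × 100% = 27.42%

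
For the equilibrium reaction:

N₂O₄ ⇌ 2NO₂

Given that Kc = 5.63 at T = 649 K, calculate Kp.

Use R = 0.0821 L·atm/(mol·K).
K_p = 299.9827

Δn = (moles gaseous products) − (moles gaseous reactants) = 1
T = 649 K; RT = 0.0821 × 649 = 53.2829
Kp = Kc·(RT)^Δn = 5.63 × (53.2829)^1 = 5.63 × 53.2829 = 299.9827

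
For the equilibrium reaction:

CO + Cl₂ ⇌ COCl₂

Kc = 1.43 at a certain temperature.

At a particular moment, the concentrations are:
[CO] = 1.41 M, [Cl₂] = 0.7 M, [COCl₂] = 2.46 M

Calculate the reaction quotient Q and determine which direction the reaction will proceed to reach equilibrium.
Q = 2.492, Q > K, reaction proceeds reverse (toward reactants)

Q = ([COCl₂]) / ([CO] × [Cl₂])
  = ((2.46)) / ((1.41)·(0.7)) = 2.46/0.987 = 2.492
Since Q = 2.492 > Kc = 1.43, the reaction proceeds reverse (toward reactants) to reach equilibrium.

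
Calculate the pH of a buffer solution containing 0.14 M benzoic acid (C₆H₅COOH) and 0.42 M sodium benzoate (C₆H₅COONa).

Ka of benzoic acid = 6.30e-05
pH = 4.68

pKa = -log(6.30e-05) = 4.20. pH = pKa + log([A⁻]/[HA]) = 4.20 + log(0.42/0.14)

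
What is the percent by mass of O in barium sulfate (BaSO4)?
Mass of O in formula = 16.0 × 4 = 64 g/mol
Molar mass = 233.4 g/mol
% O = (64/233.4) × 100% = 27.42%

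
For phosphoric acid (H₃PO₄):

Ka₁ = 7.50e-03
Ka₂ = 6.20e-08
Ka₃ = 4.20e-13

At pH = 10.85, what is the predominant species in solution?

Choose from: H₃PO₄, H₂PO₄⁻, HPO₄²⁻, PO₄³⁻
HPO₄²⁻

pKa1 = 2.12, pKa2 = 7.21, pKa3 = 12.38. Each pKa is the crossover between adjacent species; pH = 10.85 lies in the region where HPO₄²⁻ predominates.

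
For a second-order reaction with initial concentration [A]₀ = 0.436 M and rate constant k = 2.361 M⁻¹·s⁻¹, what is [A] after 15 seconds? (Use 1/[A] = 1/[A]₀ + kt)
0.0265 M

1/[A] = 1/[A]₀ + k·t = 1/0.436 + (2.361)·(15) = 2.2936 + 35.4150 = 37.7086
[A] = 1/37.7086 = 0.0265 M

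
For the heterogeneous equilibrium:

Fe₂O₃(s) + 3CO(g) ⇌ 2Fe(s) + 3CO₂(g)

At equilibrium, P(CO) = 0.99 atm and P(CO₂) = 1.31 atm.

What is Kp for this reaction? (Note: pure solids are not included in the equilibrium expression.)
K_p = 2.317

Solids (Fe₂O₃, Fe) are excluded.
Kp = P(CO₂)³/P(CO)³ = (1.31)³/(0.99)³ = 2.248/0.9703 = 2.317.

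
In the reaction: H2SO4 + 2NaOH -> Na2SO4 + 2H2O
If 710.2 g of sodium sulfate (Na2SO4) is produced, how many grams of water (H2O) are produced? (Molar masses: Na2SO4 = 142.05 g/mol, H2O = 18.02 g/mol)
Moles of Na2SO4 = 710.2 g ÷ 142.05 g/mol = 4.99965 mol
Mole ratio: 2 mol H2O / 1 mol Na2SO4
Moles of H2O = 4.99965 × (2/1) = 9.9993 mol
Mass of H2O = 9.9993 mol × 18.02 g/mol = 180.2 g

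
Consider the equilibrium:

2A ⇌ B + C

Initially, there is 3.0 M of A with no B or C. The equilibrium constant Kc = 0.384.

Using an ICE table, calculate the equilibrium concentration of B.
[B] = 0.830 M

ICE: [A] = 3.0 − 2x, [B] = [C] = x.
Kc = x²/(3.0 − 2x)² = 0.384 ⇒ √Kc = x/(3.0 − 2x).
x = √0.384·3.0/(1 + 2√0.384) = 0.61968·3.0/2.2394 = 0.83016.
[B] = x = 0.830 M.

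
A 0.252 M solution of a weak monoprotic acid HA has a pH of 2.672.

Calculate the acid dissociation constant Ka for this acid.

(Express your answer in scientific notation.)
K_a = 1.81e-05

[H⁺] = 10^(−pH) = 10^(−2.672) = 2.128e-03 M. For HA ⇌ H⁺ + A⁻, Ka = x²/(C − x) = (2.128e-03)²/(0.252 − 2.128e-03) = 1.81e-05.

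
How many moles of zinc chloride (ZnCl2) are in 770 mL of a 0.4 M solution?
Moles = Molarity × Volume (L)
Moles = 0.4 M × 0.77 L = 0.308 mol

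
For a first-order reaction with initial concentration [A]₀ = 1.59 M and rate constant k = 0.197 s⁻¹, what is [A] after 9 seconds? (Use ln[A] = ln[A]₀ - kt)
0.2700 M

ln[A] = ln[A]₀ - k·t = ln(1.59) - (0.197)·(9) = 0.4637 - 1.7730 = -1.3093
[A] = e^(-1.3093) = 0.2700 M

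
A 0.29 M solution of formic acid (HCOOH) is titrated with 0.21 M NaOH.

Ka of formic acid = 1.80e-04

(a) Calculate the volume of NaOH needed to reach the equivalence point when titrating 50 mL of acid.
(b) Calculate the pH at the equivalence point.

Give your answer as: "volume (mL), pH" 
V = 69.0 mL, pH = 8.42

(a) At equivalence: moles acid = moles base.
moles acid = 0.29 × 0.05 = 0.0145 mol; V_NaOH = 0.0145/0.21 = 0.06905 L = 69.0 mL.
(b) At equivalence, all acid → conjugate base A⁻ at [A⁻] = 0.0145/0.119 = 0.1218 M.
Kb = Kw/Ka = 1.0e-14/1.80e-04 = 5.556e-11; [OH⁻] = √(Kb·[A⁻]) = 2.601e-06; pOH = 5.58; pH = 14 − pOH = 8.42.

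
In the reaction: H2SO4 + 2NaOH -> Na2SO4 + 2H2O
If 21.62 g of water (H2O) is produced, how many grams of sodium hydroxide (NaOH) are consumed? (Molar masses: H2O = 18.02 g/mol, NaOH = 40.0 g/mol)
Moles of H2O = 21.62 g ÷ 18.02 g/mol = 1.19978 mol
Mole ratio: 2 mol NaOH / 2 mol H2O
Moles of NaOH = 1.19978 × (2/2) = 1.19978 mol
Mass of NaOH = 1.19978 mol × 40.0 g/mol = 47.99 g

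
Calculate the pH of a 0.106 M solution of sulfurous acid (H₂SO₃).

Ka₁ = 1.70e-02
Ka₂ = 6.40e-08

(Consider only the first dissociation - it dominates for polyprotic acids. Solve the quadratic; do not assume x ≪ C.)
pH = 1.46

x² + Ka₁·x − Ka₁·C = 0 with Ka₁ = 1.70e-02, C = 0.106.
x = (−Ka₁ + √(Ka₁² + 4·Ka₁·C))/2 = 3.4793e-02 M, so pH = 1.46.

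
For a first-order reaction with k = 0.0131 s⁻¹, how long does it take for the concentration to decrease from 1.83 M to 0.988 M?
47.05 s

From ln[A] = ln[A]₀ - k·t: t = ln([A]₀/[A])/k = ln(1.83/0.988)/0.0131 = ln(1.8522)/0.0131 = 0.6164/0.0131 = 47.05 s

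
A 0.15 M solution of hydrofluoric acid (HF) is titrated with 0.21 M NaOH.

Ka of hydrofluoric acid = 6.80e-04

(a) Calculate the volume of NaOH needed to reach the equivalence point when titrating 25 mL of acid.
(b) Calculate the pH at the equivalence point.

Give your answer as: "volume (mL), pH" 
V = 17.9 mL, pH = 8.05

(a) At equivalence: moles acid = moles base.
moles acid = 0.15 × 0.025 = 0.00375 mol; V_NaOH = 0.00375/0.21 = 0.01786 L = 17.9 mL.
(b) At equivalence, all acid → conjugate base A⁻ at [A⁻] = 0.00375/0.04286 = 0.0875 M.
Kb = Kw/Ka = 1.0e-14/6.80e-04 = 1.471e-11; [OH⁻] = √(Kb·[A⁻]) = 1.134e-06; pOH = 5.95; pH = 14 − pOH = 8.05.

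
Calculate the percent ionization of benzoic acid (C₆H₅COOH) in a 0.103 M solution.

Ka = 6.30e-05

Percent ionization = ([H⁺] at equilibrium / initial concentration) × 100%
Percent ionization = 2.44%

Let x = [H⁺]. Ka = x²/(C - x) ⇒ x² + (6.30e-05)x - (6.30e-05)(0.103) = 0. x = 2.5160e-03. Percent = (2.5160e-03/0.103) × 100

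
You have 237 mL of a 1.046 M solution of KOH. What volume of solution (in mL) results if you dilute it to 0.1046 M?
Using M₁V₁ = M₂V₂:
1.046 × 237 = 0.1046 × V₂
V₂ = (1.046 × 237) / 0.1046 = 2370 mL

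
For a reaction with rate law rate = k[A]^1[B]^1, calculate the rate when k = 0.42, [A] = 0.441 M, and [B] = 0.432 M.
0.08002 M/s

rate = k·[A]^1·[B]^1 = 0.42·(0.441)^1·(0.432)^1 = 0.42·0.441·0.432 = 0.08002 M/s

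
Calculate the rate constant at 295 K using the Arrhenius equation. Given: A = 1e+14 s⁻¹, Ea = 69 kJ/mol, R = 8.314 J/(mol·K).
6.05e+01 s⁻¹

k = A·exp(-Ea/(R·T)) = 1e+14·exp(-69000/(8.314·295)) = 1e+14·exp(-28.1331) = 1e+14·6.0529e-13 = 6.05e+01 s⁻¹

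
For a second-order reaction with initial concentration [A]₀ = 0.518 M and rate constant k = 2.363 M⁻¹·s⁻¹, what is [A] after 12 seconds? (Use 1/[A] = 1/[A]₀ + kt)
0.0330 M

1/[A] = 1/[A]₀ + k·t = 1/0.518 + (2.363)·(12) = 1.9305 + 28.3560 = 30.2865
[A] = 1/30.2865 = 0.0330 M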